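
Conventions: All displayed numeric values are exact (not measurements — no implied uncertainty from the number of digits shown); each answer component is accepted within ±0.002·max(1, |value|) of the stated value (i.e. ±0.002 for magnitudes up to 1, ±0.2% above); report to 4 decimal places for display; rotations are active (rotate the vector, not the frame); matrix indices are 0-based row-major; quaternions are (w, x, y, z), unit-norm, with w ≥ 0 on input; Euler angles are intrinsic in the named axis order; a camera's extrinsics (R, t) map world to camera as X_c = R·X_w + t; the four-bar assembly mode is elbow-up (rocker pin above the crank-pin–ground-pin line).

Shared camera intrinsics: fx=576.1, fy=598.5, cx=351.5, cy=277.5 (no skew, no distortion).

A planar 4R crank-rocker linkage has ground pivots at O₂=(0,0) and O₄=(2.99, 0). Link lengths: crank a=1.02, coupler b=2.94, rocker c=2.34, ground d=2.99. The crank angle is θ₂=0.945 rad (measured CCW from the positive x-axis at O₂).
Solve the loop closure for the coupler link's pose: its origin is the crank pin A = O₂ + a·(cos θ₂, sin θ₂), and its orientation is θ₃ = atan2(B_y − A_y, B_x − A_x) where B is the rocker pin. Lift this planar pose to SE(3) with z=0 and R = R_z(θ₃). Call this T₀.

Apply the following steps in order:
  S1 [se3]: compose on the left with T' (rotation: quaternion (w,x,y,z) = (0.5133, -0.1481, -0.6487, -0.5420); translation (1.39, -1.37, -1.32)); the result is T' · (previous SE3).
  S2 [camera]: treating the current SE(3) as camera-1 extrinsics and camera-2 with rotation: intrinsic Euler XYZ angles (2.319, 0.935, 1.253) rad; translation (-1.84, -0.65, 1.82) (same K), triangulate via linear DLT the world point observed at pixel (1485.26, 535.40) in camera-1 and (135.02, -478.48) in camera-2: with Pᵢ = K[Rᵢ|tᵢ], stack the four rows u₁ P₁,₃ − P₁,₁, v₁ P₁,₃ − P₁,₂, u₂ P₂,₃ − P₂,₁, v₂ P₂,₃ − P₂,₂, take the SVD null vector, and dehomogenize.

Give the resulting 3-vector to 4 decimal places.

result = (0.8760, 0.5569, 1.6592)

source (fourbar_fk): coupler pose = R=[0.8581 -0.5135 0.0000; 0.5135 0.8581 0.0000; 0.0000 0.0000 1.0000], t=(0.5975, 0.8267, 0.0000)
after S1 (compose_se3): R=[0.0161 0.8627 -0.5054; -0.1233 0.5033 0.8552; 0.9922 0.0485 0.1145], t=(1.7524, -1.2829, -0.3705)
after S2 (triangulate): (0.8760, 0.5569, 1.6592)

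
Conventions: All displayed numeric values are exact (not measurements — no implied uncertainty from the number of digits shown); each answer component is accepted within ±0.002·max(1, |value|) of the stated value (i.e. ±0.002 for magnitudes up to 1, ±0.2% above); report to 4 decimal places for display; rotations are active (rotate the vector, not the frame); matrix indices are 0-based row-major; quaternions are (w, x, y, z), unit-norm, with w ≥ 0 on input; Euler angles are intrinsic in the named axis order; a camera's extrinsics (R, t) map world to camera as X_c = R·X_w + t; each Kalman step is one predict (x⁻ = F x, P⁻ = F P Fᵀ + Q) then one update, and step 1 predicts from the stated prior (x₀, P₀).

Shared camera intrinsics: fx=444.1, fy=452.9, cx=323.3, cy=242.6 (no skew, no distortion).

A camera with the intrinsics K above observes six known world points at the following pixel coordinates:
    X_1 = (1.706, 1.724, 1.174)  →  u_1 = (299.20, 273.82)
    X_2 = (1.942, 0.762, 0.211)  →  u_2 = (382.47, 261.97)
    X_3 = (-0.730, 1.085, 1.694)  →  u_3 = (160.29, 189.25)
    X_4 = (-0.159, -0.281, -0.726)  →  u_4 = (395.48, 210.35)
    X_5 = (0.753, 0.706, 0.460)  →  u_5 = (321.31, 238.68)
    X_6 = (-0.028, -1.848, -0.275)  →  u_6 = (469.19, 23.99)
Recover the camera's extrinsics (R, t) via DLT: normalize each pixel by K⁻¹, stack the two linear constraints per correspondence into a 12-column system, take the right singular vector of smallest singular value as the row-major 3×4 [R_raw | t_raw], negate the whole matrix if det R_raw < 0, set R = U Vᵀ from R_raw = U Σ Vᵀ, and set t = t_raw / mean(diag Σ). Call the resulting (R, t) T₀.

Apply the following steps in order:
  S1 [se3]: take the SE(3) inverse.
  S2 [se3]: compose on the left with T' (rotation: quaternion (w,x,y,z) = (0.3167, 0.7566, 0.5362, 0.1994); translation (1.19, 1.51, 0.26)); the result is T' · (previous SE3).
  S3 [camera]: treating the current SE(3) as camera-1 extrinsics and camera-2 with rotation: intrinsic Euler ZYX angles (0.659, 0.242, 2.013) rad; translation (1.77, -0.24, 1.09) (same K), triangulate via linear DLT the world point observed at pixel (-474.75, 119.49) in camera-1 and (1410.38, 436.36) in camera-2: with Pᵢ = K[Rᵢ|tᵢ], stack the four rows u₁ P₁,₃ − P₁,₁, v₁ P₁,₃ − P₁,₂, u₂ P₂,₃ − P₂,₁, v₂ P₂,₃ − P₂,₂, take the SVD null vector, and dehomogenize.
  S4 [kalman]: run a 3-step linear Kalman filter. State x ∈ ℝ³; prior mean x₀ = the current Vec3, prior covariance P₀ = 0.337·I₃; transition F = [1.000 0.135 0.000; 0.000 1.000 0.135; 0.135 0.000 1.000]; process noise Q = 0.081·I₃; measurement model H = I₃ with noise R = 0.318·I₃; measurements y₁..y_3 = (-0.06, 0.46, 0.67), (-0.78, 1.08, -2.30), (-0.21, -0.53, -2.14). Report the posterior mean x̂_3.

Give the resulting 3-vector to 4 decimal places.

source (pnp_recover): camera pose = R=[0.6208 -0.5034 -0.6010; 0.1071 0.8139 -0.5711; 0.7766 0.2902 0.5591], t=(0.1400, -0.4401, 4.4206)
after S1 (invert_se3): R=[0.6208 0.1071 0.7766; -0.5034 0.8139 0.2902; -0.6010 -0.5711 0.5591], t=(-3.4730, -0.8542, -2.6388)
after S2 (compose_se3): R=[-0.5159 0.2283 0.8257; 0.8545 0.0693 0.5147; 0.0602 0.9711 -0.2308], t=(-2.2874, -0.8545, 1.6993)
after S3 (triangulate): (0.6469, -0.2079, -0.2245)
after S4 (kf_track): (-0.2587, -0.0407, -1.4367)

result = (-0.2587, -0.0407, -1.4367)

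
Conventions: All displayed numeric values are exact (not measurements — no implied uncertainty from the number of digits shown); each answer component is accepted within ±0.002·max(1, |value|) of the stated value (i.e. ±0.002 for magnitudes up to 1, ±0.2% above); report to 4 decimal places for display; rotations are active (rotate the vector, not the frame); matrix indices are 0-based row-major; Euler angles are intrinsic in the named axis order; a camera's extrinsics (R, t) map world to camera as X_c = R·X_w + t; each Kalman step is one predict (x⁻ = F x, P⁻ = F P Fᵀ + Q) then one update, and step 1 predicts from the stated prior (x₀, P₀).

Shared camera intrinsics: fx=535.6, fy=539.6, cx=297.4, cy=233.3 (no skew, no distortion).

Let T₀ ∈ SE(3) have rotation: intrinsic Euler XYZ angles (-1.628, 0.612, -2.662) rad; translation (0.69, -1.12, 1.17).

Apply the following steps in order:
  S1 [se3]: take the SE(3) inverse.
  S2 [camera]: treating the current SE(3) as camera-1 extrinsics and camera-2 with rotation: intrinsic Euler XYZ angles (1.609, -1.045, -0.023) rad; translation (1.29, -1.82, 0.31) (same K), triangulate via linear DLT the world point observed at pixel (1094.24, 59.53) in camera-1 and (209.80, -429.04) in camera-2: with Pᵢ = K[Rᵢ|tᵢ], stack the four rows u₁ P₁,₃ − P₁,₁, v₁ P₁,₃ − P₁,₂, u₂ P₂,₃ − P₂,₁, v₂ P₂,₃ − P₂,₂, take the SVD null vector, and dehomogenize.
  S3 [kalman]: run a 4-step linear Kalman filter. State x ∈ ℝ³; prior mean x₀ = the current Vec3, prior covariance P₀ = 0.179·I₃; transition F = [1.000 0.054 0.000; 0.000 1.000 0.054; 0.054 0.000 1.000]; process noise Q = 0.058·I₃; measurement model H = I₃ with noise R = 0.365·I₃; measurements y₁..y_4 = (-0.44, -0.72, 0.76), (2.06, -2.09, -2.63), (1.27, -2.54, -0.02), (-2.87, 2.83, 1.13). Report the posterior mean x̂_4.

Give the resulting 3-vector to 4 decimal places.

result = (-0.4665, 0.2441, 0.3399)

after S1 (invert_se3): R=[-0.7262 0.5352 0.4315; 0.3777 -0.2139 0.9009; 0.5745 0.8172 -0.0468], t=(0.5956, -1.5542, 0.5736)
after S2 (triangulate): (-0.3620, 1.7006, 1.6815)
after S3 (kf_track): (-0.4665, 0.2441, 0.3399)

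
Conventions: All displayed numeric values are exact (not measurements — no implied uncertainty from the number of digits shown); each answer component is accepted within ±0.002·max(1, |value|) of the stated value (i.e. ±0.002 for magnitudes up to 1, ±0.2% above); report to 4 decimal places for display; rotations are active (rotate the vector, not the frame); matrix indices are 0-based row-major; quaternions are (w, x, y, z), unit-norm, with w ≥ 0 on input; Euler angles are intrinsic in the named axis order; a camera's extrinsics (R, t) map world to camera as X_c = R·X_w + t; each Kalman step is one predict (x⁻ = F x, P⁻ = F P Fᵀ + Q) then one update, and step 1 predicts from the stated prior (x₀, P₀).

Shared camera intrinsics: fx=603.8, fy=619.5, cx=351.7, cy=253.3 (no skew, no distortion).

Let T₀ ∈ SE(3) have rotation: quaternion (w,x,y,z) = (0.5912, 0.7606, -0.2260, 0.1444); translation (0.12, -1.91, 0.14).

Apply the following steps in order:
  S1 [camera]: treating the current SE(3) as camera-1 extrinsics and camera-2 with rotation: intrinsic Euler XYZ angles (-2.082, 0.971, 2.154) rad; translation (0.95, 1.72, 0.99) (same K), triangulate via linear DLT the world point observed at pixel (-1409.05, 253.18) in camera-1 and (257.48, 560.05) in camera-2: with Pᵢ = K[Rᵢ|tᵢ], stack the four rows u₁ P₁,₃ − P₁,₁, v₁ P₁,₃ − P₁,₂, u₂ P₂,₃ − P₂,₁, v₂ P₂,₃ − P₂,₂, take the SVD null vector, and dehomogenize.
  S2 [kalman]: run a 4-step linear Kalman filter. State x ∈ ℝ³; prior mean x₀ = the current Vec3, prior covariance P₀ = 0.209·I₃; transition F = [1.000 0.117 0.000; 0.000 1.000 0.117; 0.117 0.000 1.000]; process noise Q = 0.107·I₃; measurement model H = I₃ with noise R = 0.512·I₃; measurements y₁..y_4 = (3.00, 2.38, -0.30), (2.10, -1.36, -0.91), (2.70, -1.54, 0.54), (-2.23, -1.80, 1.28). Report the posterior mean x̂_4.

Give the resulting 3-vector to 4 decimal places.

result = (0.1988, -0.9863, 0.1650)

after S1 (triangulate): (-1.6124, 0.8560, -1.8670)
after S2 (kf_track): (0.1988, -0.9863, 0.1650)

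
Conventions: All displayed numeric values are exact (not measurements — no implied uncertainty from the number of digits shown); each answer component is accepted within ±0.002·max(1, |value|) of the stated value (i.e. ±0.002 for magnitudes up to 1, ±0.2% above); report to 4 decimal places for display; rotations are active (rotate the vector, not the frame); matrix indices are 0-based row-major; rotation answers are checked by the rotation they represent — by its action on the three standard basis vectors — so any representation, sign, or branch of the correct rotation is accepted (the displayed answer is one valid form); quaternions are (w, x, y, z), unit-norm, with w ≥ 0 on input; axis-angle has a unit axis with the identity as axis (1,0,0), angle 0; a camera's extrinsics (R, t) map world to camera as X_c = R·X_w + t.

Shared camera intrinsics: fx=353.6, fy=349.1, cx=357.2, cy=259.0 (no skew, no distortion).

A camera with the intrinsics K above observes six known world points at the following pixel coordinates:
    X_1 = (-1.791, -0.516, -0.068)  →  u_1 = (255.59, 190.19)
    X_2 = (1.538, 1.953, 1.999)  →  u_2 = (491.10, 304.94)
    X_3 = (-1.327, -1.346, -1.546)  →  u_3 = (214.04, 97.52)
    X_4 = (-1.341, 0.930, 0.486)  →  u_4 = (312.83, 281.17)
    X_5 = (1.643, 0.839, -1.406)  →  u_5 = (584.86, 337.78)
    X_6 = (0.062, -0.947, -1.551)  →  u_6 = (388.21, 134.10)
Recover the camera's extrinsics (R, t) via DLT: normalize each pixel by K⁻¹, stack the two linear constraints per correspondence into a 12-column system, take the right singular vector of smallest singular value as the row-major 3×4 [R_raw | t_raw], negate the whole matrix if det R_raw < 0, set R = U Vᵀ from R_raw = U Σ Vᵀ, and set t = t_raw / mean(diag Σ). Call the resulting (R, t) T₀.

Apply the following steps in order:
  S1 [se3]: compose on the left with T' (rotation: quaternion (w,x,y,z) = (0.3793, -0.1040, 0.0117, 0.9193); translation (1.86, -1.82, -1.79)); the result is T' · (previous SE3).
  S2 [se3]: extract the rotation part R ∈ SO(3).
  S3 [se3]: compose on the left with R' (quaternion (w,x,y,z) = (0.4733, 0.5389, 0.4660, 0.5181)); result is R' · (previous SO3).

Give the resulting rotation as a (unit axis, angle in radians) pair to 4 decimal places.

source (pnp_recover): camera pose = R=[0.9836 0.0693 0.1665; -0.0235 0.9646 -0.2627; -0.1788 0.2545 0.9504], t=(0.5000, -0.4600, 4.4298)
after S1 (compose_se3): R=[-0.6302 -0.7694 -0.1044; 0.6824 -0.6130 0.3982; -0.3704 0.1797 0.9113], t=(1.0288, -0.7002, 2.4691)
after S2 (rot_of_se3): [-0.6302 -0.7694 -0.1044; 0.6824 -0.6130 0.3982; -0.3704 0.1797 0.9113]
after S3 (compose_so3): [-0.3803 0.1502 0.9126; -0.6958 -0.6965 -0.1753; 0.6093 -0.7017 0.3694]

rotation (axis_angle) = ((-0.5054, 0.2912, -0.8123), 2.5939)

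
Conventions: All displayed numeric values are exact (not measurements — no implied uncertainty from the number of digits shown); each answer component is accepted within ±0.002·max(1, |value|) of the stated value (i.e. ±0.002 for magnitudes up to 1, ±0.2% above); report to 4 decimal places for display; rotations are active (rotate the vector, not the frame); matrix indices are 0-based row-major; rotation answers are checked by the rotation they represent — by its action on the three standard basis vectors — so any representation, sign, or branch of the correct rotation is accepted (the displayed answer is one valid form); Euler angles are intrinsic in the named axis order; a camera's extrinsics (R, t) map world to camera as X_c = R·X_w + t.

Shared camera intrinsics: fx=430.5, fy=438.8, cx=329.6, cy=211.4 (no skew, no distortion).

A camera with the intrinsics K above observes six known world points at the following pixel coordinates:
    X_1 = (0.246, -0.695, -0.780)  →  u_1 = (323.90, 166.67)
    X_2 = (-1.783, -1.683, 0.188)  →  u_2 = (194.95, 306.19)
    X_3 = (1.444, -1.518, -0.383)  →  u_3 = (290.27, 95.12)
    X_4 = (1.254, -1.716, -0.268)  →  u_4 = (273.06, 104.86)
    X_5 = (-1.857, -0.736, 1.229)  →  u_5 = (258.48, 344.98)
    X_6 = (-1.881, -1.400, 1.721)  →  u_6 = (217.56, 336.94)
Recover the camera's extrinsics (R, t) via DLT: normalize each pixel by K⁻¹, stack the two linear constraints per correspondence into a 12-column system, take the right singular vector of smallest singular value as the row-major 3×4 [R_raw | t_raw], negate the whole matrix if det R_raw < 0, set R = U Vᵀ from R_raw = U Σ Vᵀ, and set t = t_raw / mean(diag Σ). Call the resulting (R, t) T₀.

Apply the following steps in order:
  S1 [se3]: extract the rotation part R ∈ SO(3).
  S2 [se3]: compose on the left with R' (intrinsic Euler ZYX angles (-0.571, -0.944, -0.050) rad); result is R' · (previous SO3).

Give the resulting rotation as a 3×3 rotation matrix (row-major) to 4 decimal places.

source (pnp_recover): camera pose = R=[0.2772 0.9412 -0.1930; -0.8573 0.3330 0.3926; 0.4338 0.0566 0.8992], t=(0.3603, 0.1697, 6.3107)
after S1 (rot_of_se3): [0.2772 0.9412 -0.1930; -0.8573 0.3330 0.3926; 0.4338 0.0566 0.8992]
after S2 (compose_so3): [-0.6387 0.6186 -0.4576; -0.5816 0.0013 0.8135; 0.5038 0.7857 0.3590]

rotation (matrix) = ((-0.6387, 0.6186, -0.4576), (-0.5816, 0.0013, 0.8135), (0.5038, 0.7857, 0.3590))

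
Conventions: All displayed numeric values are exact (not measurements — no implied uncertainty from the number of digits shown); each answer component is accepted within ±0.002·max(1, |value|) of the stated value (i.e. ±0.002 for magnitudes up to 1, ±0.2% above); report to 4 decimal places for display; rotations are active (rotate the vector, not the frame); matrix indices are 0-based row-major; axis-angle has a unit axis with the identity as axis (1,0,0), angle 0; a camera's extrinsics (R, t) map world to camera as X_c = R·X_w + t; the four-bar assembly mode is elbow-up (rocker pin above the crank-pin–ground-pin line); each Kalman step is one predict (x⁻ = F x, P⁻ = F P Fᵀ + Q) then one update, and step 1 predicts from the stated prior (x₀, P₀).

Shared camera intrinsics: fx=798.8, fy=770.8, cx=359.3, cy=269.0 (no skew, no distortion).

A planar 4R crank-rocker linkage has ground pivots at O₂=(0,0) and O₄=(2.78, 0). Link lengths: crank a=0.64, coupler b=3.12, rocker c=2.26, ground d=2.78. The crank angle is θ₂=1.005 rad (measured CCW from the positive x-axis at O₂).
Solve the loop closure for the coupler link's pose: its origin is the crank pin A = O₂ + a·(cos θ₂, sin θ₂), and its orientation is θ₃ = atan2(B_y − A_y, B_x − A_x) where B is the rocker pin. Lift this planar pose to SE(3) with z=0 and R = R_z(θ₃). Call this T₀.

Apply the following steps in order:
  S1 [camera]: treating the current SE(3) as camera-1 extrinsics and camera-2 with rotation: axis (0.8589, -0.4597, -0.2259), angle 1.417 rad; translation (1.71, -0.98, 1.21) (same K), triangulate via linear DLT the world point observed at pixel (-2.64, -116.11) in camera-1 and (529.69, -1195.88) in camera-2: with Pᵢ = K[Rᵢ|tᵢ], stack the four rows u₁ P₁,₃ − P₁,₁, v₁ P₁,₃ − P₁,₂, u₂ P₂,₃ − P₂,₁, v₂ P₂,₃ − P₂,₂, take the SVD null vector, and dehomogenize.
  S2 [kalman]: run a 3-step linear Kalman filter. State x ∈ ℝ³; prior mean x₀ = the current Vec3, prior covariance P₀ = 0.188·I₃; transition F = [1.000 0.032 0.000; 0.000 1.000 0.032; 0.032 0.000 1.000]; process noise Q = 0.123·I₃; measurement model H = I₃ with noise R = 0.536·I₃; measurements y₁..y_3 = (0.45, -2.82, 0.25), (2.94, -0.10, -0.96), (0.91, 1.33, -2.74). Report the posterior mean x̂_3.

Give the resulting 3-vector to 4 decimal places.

result = (0.7324, -0.0248, -0.9330)

source (fourbar_fk): coupler pose = R=[0.8357 -0.5491 0.0000; 0.5491 0.8357 0.0000; 0.0000 0.0000 1.0000], t=(0.3431, 0.5403, 0.0000)
after S1 (triangulate): (-1.2610, -0.4382, 1.0376)
after S2 (kf_track): (0.7324, -0.0248, -0.9330)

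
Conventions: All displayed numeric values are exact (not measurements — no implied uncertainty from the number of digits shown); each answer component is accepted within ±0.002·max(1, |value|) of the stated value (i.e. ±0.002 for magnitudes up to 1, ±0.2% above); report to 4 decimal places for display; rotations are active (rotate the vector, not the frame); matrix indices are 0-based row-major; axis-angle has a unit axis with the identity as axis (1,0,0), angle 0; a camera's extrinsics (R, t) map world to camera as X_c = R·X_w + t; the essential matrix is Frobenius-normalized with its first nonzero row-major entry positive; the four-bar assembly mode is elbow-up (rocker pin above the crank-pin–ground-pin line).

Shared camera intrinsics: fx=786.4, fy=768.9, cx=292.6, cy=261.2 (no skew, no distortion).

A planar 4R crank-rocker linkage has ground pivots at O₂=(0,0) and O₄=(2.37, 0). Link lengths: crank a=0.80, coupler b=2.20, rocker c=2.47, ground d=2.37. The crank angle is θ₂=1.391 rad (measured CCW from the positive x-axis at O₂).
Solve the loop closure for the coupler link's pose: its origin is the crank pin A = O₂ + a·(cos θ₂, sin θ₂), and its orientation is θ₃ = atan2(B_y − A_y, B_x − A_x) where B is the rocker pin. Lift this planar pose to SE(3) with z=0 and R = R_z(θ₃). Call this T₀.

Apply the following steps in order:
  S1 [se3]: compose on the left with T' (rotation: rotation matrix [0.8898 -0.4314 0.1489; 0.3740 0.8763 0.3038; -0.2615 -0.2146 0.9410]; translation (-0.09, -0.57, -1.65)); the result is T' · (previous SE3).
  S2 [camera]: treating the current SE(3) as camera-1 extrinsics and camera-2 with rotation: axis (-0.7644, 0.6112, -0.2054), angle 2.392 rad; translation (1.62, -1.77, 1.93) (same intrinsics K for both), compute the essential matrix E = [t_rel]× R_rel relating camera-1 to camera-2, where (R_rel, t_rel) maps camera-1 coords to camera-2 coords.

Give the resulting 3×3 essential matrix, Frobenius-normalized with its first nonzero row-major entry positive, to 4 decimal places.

source (fourbar_fk): coupler pose = R=[0.6948 -0.7192 0.0000; 0.7192 0.6948 0.0000; 0.0000 0.0000 1.0000], t=(0.1431, 0.7871, 0.0000)
after S1 (compose_se3): R=[0.3080 -0.9397 0.1489; 0.8900 0.3399 0.3038; -0.3361 0.0389 0.9410], t=(-0.3023, 0.1732, -1.8563)
after S2 (essential): [0.0306 -0.2716 0.0714; 0.1528 -0.4335 -0.5210; 0.0009 0.4762 -0.4590]

matrix = [0.0306 -0.2716 0.0714; 0.1528 -0.4335 -0.5210; 0.0009 0.4762 -0.4590]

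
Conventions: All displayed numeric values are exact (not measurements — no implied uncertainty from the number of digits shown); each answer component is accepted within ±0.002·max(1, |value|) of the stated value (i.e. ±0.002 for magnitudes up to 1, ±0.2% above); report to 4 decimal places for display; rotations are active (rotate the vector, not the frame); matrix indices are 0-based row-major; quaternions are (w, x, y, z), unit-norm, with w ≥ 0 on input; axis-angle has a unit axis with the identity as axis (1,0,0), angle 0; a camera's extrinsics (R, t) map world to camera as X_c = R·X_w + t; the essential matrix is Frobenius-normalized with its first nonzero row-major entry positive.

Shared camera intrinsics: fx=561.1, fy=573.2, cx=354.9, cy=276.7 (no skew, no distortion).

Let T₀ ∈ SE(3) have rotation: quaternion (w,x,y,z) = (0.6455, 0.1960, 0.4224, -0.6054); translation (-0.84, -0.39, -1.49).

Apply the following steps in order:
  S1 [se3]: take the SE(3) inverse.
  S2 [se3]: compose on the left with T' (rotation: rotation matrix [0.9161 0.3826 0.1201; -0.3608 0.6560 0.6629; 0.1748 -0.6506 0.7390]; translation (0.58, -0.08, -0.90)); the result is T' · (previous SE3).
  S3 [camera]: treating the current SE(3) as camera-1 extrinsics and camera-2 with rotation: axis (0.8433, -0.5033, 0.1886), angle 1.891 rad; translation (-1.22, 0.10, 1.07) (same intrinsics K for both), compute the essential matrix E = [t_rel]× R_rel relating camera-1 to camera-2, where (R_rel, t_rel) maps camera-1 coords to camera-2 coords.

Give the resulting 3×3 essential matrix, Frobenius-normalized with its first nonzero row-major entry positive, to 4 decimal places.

after S1 (invert_se3): R=[-0.0898 -0.6160 -0.7826; 0.9471 0.1902 -0.2584; 0.3080 -0.7645 0.5663], t=(-1.4818, 0.4847, 0.8044)
after S2 (compose_se3): R=[0.3170 -0.5833 -0.7478; 0.8579 -0.1597 0.4883; -0.4043 -0.7964 0.4498], t=(-0.4954, 1.3059, -0.8800)
after S3 (essential): [0.0565 0.1004 -0.4591; -0.0542 0.1422 -0.5092; -0.6806 0.1678 0.0453]

matrix = [0.0565 0.1004 -0.4591; -0.0542 0.1422 -0.5092; -0.6806 0.1678 0.0453]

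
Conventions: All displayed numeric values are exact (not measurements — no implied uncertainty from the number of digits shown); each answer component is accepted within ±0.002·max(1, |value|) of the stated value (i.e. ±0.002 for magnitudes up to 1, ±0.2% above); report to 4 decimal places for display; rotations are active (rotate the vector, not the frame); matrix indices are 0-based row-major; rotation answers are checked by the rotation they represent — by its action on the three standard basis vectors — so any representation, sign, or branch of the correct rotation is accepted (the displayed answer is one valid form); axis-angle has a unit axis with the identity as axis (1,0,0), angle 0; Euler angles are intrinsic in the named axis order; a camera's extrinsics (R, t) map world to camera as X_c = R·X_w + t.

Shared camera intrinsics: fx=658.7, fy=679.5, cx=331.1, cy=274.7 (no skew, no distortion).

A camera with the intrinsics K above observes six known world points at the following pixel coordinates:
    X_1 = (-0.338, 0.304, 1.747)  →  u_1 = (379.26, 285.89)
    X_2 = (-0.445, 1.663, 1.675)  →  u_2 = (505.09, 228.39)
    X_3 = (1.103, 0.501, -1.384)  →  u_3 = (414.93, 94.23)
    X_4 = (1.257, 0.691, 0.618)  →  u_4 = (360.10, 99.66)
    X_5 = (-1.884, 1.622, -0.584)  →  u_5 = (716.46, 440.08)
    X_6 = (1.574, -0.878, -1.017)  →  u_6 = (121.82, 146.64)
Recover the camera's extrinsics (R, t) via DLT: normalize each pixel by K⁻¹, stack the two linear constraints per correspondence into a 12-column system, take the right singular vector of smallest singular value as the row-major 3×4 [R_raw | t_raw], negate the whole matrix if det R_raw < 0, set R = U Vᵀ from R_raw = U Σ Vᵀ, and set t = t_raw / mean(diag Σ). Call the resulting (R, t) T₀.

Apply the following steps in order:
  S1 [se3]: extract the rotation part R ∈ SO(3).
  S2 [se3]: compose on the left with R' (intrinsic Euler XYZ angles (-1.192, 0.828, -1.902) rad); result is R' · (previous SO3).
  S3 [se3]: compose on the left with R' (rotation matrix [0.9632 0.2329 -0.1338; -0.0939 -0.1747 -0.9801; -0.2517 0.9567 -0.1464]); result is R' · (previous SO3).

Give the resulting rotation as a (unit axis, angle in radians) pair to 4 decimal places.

rotation (axis_angle) = ((0.5147, -0.0072, 0.8573), 2.5531)

source (pnp_recover): camera pose = R=[-0.4650 0.8748 -0.1364; -0.8677 -0.4809 -0.1260; -0.1758 0.0598 0.9826], t=(0.2900, 0.1800, 4.6999)
after S1 (rot_of_se3): [-0.4650 0.8748 -0.1364; -0.8677 -0.4809 -0.1260; -0.1758 0.0598 0.9826]
after S2 (compose_so3): [-0.5822 -0.4559 0.6732; 0.6145 0.2953 0.7315; -0.5323 0.8396 0.1082]
after S3 (compose_so3): [-0.3465 -0.4827 0.8043; 0.4691 -0.8317 -0.2971; 0.8124 0.2744 0.5146]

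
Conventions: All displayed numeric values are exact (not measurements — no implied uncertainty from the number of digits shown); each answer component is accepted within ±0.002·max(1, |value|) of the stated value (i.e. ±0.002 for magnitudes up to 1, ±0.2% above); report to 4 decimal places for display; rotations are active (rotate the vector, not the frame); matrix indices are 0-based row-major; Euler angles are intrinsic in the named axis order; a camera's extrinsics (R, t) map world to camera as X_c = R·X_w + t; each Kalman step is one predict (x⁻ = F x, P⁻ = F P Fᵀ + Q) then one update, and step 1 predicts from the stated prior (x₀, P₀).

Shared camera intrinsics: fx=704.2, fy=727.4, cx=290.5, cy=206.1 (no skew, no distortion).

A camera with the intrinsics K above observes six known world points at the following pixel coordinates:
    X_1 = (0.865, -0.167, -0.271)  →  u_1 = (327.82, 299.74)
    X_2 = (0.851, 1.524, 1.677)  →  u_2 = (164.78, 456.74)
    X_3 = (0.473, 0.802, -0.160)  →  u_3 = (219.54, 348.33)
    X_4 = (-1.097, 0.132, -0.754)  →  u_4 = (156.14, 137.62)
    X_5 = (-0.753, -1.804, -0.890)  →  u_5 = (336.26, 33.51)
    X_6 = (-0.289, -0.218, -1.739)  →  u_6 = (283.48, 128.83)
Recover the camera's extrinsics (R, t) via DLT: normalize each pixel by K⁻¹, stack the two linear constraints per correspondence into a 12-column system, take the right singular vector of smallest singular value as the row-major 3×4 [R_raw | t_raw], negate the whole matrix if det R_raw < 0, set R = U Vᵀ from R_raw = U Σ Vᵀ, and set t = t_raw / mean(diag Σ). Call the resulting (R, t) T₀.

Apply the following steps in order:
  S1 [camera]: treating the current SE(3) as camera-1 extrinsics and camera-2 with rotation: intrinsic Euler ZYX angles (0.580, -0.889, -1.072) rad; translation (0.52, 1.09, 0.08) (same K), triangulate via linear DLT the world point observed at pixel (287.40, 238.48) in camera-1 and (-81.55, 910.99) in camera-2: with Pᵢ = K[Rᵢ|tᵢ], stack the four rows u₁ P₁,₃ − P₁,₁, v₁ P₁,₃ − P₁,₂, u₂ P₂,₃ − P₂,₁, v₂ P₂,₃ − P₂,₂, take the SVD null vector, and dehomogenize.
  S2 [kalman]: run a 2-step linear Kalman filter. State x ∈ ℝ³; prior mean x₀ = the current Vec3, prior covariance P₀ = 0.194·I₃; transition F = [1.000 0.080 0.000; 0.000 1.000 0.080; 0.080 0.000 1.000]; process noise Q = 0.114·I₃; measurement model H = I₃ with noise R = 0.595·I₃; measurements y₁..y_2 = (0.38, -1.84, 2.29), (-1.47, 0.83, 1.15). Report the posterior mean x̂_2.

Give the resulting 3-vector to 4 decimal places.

source (pnp_recover): camera pose = R=[0.7074 -0.6528 -0.2711; 0.7045 0.6199 0.3456; -0.0575 -0.4354 0.8984], t=(-0.4600, 0.4000, 6.5298)
after S1 (triangulate): (0.1865, -0.9231, 1.1420)
after S2 (kf_track): (-0.4153, -0.4189, 1.4166)

result = (-0.4153, -0.4189, 1.4166)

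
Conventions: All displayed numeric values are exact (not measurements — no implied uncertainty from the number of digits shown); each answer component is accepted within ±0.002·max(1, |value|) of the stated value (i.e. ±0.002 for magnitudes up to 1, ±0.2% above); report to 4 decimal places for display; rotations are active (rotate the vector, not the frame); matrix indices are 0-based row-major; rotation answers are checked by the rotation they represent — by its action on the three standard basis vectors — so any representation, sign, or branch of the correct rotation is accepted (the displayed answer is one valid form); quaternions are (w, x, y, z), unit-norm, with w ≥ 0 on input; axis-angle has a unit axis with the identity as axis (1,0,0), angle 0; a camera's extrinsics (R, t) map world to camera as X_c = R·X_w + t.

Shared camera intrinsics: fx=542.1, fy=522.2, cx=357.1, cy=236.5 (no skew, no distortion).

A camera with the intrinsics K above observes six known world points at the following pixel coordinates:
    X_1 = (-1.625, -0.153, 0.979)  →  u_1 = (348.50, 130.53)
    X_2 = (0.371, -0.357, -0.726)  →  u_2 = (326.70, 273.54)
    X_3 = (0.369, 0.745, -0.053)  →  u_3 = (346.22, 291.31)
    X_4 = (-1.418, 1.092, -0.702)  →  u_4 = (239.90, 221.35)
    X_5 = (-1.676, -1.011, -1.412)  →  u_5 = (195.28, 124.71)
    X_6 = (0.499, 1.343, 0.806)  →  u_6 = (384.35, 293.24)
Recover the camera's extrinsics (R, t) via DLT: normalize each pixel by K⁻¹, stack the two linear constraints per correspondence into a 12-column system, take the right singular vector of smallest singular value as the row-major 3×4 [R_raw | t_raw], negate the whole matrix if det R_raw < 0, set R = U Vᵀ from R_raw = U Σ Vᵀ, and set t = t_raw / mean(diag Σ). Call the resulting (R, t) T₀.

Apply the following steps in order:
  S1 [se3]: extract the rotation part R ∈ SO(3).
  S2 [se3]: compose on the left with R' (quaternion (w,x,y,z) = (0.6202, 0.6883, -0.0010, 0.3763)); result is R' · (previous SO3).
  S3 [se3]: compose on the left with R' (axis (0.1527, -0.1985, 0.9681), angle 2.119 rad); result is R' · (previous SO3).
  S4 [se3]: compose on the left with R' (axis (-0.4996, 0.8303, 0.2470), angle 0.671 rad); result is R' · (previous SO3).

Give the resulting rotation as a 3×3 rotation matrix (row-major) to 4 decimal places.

source (pnp_recover): camera pose = R=[0.5325 -0.3009 0.7911; 0.7888 0.5154 -0.3349; -0.3070 0.8024 0.5118], t=(-0.0800, 0.0900, 6.9995)
after S1 (rot_of_se3): [0.5325 -0.3009 0.7911; 0.7888 0.5154 -0.3349; -0.3070 0.8024 0.5118]
after S2 (compose_so3): [-0.1462 -0.0423 0.9883; 0.3281 -0.9446 0.0081; 0.9332 0.3255 0.1520]
after S3 (compose_so3): [-0.1635 0.8627 -0.4786; -0.6599 0.2650 0.7031; 0.7334 0.4308 0.5259]
after S4 (compose_so3): [0.3828 0.8687 -0.3145; -0.3654 0.4550 0.8120; 0.8485 -0.1959 0.4916]

rotation (matrix) = ((0.3828, 0.8687, -0.3145), (-0.3654, 0.4550, 0.8120), (0.8485, -0.1959, 0.4916))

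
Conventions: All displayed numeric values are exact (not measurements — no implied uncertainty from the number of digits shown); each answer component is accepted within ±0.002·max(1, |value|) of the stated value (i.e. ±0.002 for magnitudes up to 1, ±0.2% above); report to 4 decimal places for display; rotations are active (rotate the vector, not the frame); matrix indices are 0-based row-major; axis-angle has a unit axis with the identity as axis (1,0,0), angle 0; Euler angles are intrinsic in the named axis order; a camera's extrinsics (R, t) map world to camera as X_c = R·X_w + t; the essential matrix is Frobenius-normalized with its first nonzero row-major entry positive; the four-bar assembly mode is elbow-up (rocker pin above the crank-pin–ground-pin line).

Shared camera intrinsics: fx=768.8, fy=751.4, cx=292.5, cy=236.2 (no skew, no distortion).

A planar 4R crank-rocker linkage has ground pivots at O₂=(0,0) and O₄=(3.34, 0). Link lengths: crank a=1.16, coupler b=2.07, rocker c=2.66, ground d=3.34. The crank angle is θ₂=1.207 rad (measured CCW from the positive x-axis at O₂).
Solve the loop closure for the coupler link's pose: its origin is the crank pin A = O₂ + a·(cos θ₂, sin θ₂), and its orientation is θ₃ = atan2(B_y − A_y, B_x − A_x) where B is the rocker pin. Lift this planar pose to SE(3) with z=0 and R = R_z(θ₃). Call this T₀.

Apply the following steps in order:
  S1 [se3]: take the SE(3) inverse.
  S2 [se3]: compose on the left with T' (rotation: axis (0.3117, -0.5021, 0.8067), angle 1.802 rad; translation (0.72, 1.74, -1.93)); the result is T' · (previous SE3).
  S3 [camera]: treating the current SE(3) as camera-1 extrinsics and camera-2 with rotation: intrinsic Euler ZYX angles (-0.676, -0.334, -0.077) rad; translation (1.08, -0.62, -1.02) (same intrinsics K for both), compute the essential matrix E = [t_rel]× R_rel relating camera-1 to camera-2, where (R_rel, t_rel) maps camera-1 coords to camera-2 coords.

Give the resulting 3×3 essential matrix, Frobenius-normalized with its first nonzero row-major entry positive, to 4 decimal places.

source (fourbar_fk): coupler pose = R=[0.7973 -0.6036 0.0000; 0.6036 0.7973 0.0000; 0.0000 0.0000 1.0000], t=(0.4128, 1.0841, 0.0000)
after S1 (invert_se3): R=[0.7973 0.6036 0.0000; -0.6036 0.7973 0.0000; 0.0000 0.0000 1.0000], t=(-0.9834, -0.6152, 0.0000)
after S2 (compose_se3): R=[0.5026 -0.8457 -0.1797; 0.4240 0.4222 -0.8013; 0.7535 0.3265 0.5707], t=(1.4293, 1.1073, -2.5949)
after S3 (essential): [0.4117 -0.0797 0.1793; -0.0860 0.6523 -0.1496; -0.5056 -0.2346 -0.1615]

matrix = [0.4117 -0.0797 0.1793; -0.0860 0.6523 -0.1496; -0.5056 -0.2346 -0.1615]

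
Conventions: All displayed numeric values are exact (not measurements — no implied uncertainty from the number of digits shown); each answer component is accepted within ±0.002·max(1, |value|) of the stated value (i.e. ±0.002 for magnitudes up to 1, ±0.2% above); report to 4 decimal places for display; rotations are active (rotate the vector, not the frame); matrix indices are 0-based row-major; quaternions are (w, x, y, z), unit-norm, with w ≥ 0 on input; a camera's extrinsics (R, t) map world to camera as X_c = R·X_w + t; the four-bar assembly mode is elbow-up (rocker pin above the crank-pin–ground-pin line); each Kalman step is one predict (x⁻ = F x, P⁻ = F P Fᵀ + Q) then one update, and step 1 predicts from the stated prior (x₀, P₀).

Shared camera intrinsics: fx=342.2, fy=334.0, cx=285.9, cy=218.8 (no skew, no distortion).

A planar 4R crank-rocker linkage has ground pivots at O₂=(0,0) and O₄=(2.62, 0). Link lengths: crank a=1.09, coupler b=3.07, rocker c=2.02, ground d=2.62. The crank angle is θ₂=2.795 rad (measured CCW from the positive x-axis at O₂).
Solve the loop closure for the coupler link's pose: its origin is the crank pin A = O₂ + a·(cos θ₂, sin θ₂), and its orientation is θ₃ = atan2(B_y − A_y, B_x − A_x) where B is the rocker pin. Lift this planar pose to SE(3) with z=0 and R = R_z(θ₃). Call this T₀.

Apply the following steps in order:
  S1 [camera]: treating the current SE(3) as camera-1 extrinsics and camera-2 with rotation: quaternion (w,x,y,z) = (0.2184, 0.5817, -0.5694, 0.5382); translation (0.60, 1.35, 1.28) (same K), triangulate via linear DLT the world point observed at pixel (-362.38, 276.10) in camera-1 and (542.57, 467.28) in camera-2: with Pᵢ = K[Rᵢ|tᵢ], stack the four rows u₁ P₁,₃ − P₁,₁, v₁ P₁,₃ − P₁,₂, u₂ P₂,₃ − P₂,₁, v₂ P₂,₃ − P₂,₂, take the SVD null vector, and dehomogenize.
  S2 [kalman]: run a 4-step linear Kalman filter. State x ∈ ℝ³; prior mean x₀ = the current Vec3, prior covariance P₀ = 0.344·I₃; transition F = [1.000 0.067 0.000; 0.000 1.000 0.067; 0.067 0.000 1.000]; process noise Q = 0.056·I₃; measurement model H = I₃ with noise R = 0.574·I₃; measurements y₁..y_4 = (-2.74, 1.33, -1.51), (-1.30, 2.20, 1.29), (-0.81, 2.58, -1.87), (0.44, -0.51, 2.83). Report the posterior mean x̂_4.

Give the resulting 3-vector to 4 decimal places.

source (fourbar_fk): coupler pose = R=[0.8857 -0.4642 0.0000; 0.4642 0.8857 0.0000; 0.0000 0.0000 1.0000], t=(-1.0252, 0.3703, 0.0000)
after S1 (triangulate): (0.1531, -0.4276, 0.3648)
after S2 (kf_track): (-0.4510, 0.9181, 0.4136)

result = (-0.4510, 0.9181, 0.4136)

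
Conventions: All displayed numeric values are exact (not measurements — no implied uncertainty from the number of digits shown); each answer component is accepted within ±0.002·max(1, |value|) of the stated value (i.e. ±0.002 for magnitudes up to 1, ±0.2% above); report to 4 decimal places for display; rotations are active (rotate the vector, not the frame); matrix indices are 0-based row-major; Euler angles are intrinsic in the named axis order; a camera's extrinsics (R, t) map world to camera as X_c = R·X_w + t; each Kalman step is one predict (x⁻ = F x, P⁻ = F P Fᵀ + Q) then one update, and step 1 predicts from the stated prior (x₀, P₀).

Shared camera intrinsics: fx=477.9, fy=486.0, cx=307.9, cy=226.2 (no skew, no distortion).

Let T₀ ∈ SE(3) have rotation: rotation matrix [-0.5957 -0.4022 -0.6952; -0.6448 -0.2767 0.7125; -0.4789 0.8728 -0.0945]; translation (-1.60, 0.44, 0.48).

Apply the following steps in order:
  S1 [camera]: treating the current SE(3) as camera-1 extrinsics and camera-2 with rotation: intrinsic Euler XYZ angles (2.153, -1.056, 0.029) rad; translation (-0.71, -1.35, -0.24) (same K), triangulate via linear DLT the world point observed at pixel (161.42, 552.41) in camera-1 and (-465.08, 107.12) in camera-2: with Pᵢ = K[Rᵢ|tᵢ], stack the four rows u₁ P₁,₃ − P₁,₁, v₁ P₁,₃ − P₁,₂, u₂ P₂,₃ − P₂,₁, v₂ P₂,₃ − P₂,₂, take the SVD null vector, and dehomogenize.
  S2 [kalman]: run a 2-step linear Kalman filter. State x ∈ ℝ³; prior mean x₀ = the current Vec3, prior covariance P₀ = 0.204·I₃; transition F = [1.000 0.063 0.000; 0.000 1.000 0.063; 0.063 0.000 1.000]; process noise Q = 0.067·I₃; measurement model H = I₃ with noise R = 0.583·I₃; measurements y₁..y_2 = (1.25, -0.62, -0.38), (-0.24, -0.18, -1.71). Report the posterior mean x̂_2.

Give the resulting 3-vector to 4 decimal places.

result = (-0.3590, -0.3273, -1.0244)

after S1 (triangulate): (-1.1197, -0.1848, -0.8238)
after S2 (kf_track): (-0.3590, -0.3273, -1.0244)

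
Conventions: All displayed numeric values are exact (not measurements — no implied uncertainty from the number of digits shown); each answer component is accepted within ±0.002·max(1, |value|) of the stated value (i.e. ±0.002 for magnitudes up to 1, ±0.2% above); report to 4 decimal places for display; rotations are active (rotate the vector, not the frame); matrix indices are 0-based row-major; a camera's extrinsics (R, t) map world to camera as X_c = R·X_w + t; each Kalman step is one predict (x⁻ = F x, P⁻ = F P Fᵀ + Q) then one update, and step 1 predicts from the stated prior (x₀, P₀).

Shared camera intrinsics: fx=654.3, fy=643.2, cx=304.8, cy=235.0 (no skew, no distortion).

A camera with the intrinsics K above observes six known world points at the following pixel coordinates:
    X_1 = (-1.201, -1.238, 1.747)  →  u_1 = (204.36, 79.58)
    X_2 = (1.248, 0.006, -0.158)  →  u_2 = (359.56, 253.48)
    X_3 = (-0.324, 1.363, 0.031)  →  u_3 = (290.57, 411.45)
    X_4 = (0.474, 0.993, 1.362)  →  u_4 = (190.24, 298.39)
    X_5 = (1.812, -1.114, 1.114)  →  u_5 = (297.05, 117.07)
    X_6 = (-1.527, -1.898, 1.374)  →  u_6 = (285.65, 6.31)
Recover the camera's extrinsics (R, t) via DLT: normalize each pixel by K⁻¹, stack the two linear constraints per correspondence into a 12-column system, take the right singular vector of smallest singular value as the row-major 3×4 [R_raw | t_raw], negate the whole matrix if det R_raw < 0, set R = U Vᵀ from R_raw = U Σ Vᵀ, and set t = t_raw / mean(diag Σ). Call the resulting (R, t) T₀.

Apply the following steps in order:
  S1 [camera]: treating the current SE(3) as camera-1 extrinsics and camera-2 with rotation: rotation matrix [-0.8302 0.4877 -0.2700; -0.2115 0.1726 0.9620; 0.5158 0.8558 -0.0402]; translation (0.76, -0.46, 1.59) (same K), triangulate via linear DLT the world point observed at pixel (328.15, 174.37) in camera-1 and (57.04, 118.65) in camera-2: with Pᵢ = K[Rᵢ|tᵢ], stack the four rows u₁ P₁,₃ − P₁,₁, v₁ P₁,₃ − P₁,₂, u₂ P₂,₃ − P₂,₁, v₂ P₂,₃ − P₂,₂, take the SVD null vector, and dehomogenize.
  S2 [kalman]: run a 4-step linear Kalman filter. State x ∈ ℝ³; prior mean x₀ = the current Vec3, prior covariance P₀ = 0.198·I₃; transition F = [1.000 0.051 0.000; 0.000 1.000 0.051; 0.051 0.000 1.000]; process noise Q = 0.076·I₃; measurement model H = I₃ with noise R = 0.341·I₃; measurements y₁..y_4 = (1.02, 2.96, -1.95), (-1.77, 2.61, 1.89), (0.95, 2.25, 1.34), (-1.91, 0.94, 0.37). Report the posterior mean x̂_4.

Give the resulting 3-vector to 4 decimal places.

source (pnp_recover): camera pose = R=[0.0304 -0.3929 -0.9191; -0.2115 0.8962 -0.3901; 0.9769 0.2062 -0.0558], t=(0.4400, 0.4100, 6.1899)
after S1 (triangulate): (0.9773, -0.7207, 0.5487)
after S2 (kf_track): (-0.4290, 1.5089, 0.6240)

result = (-0.4290, 1.5089, 0.6240)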